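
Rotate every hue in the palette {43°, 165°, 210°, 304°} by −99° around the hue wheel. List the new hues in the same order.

304°, 66°, 111°, 205°

43 − 99 = -56 → -56 + 360 = 304°
165 − 99 = 66°
210 − 99 = 111°
304 − 99 = 205°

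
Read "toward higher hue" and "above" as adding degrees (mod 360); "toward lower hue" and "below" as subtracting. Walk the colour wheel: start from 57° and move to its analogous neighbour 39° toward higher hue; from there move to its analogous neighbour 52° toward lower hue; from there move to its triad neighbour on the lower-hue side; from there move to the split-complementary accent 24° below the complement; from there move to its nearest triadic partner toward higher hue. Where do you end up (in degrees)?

57 + 39 = 96°   (analog 39° ↑)
96 − 52 = 44°   (analog 52° ↓)
44 − 120 = -76 → -76 + 360 = 284°   (triadic ↓)
284 + 156 = 440 → 440 − 360 = 80°   (split-comp 24° ↓)
80 + 120 = 200°   (triadic ↑)

200°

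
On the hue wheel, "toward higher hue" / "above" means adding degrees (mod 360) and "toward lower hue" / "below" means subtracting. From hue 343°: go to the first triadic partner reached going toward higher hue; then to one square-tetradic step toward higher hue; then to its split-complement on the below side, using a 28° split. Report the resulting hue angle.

345°

triadic ↑ +120°: 343 + 120 = 463 → 463 − 360 = 103°
square ↑ +90°: 103 + 90 = 193°
split-comp 28° ↓ +152°: 193 + 152 = 345°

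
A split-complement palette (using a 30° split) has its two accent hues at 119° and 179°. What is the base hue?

The accents sit 30° either side of the complement, so the complement is their short-arc midpoint on the wheel.
Short-arc midpoint of 119° and 179°: 149°.
Base is 180° from the complement: 149 − 180 = -31 → -31 + 360 = 329°

329°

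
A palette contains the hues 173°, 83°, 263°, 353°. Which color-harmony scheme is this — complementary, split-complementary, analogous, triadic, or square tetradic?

Sort the hues: 83°, 173°, 263°, 353°.
Successive gaps around the wheel: 90°, 90°, 90°, 90°.
Four hues every 90° form a square tetradic scheme.

square tetradic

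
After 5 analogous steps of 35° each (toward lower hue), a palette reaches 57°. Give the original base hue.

5 steps of 35° (toward lower hue) give a net shift of −175°.
Start = end − shift: 57 + 175 = 232°

232°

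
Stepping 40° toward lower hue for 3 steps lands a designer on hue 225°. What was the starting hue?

3 steps of 40° (toward lower hue) give a net shift of −120°.
Start = end − shift: 225 + 120 = 345°

345°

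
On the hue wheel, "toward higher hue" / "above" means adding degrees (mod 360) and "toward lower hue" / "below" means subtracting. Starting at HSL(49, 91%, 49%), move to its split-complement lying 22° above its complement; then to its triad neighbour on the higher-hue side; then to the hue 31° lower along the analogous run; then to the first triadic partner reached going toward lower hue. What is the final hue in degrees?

+202° (split-comp 22° ↑): 49 + 202 = 251°
+120° (triadic ↑): 251 + 120 = 371 → 371 − 360 = 11°
−31° (analog 31° ↓): 11 − 31 = -20 → -20 + 360 = 340°
−120° (triadic ↓): 340 − 120 = 220°

220°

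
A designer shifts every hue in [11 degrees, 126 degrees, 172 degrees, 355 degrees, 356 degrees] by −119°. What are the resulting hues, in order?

11 − 119 = -108 → -108 + 360 = 252°
126 − 119 = 7°
172 − 119 = 53°
355 − 119 = 236°
356 − 119 = 237°

252°, 7°, 53°, 236°, 237°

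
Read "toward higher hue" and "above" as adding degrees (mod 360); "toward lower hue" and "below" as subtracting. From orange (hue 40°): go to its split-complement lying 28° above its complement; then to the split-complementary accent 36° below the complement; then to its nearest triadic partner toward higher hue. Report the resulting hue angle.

152°

40 + 208 = 248°   (split-comp 28° ↑)
248 + 144 = 392 → 392 − 360 = 32°   (split-comp 36° ↓)
32 + 120 = 152°   (triadic ↑)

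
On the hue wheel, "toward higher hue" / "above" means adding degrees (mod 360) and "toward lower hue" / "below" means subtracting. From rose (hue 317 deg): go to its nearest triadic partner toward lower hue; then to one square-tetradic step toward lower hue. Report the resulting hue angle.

107°

−120° (triadic ↓): 317 − 120 = 197°
−90° (square ↓): 197 − 90 = 107°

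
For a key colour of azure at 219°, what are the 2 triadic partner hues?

339° and 99°

219 + 120 = 339°
219 + 240 = 459 → 459 − 360 = 99°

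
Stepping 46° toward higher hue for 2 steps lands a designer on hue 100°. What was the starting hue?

2 steps of 46° (toward higher hue) give a net shift of +92°.
Start = end − shift: 100 − 92 = 8°

8°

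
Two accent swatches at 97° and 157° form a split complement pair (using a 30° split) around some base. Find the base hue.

The accents sit 30° either side of the complement, so the complement is their short-arc midpoint on the wheel.
Short-arc midpoint of 97° and 157°: 127°.
Base is 180° from the complement: 127 − 180 = -53 → -53 + 360 = 307°

307°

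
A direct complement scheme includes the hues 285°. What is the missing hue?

105°

The complement sits 180° across the wheel.
The full set through 285° is {105°, 285°}.
Given {285°}, the missing hue is 105°.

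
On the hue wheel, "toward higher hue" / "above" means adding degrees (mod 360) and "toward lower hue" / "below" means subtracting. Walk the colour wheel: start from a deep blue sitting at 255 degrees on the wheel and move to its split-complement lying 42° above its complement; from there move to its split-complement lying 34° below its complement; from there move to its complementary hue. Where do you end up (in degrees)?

83°

+222° (split-comp 42° ↑): 255 + 222 = 477 → 477 − 360 = 117°
+146° (split-comp 34° ↓): 117 + 146 = 263°
+180° (complement): 263 + 180 = 443 → 443 − 360 = 83°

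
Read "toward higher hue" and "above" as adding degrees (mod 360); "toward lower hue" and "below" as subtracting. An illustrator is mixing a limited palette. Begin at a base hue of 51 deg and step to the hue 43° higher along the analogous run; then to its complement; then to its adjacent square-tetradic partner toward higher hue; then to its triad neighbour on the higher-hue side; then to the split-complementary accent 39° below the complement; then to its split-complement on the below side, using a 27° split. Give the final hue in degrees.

58°

+43° (analog 43° ↑): 51 + 43 = 94°
+180° (complement): 94 + 180 = 274°
+90° (square ↑): 274 + 90 = 364 → 364 − 360 = 4°
+120° (triadic ↑): 4 + 120 = 124°
+141° (split-comp 39° ↓): 124 + 141 = 265°
+153° (split-comp 27° ↓): 265 + 153 = 418 → 418 − 360 = 58°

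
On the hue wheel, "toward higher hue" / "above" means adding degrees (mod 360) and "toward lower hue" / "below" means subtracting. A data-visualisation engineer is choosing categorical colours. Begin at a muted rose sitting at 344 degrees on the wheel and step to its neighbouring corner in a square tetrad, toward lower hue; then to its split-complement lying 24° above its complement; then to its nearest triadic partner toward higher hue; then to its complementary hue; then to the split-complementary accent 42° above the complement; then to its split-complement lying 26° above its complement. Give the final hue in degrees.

106°

344 − 90 = 254°   (square ↓)
254 + 204 = 458 → 458 − 360 = 98°   (split-comp 24° ↑)
98 + 120 = 218°   (triadic ↑)
218 + 180 = 398 → 398 − 360 = 38°   (complement)
38 + 222 = 260°   (split-comp 42° ↑)
260 + 206 = 466 → 466 − 360 = 106°   (split-comp 26° ↑)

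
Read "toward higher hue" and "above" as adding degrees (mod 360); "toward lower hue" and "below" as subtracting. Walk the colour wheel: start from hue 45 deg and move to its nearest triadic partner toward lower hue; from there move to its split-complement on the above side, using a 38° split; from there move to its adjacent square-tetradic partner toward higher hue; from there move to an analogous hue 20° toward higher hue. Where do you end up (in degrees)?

−120° (triadic ↓): 45 − 120 = -75 → -75 + 360 = 285°
+218° (split-comp 38° ↑): 285 + 218 = 503 → 503 − 360 = 143°
+90° (square ↑): 143 + 90 = 233°
+20° (analog 20° ↑): 233 + 20 = 253°

253°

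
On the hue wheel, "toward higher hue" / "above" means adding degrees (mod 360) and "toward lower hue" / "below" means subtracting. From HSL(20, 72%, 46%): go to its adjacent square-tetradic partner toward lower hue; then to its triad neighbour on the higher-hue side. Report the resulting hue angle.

50°

20 − 90 = -70 → -70 + 360 = 290°   (square ↓)
290 + 120 = 410 → 410 − 360 = 50°   (triadic ↑)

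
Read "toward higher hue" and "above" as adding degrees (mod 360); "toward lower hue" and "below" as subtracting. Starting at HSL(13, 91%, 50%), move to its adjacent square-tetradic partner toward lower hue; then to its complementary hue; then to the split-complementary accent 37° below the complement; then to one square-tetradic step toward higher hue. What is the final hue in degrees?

336°

13 − 90 = -77 → -77 + 360 = 283°   (square ↓)
283 + 180 = 463 → 463 − 360 = 103°   (complement)
103 + 143 = 246°   (split-comp 37° ↓)
246 + 90 = 336°   (square ↑)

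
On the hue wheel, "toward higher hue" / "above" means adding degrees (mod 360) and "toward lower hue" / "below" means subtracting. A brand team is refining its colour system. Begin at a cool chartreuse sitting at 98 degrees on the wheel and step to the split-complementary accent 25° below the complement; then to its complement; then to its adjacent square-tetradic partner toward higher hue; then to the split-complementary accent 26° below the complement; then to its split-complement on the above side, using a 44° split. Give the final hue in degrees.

98 + 155 = 253°   (split-comp 25° ↓)
253 + 180 = 433 → 433 − 360 = 73°   (complement)
73 + 90 = 163°   (square ↑)
163 + 154 = 317°   (split-comp 26° ↓)
317 + 224 = 541 → 541 − 360 = 181°   (split-comp 44° ↑)

181°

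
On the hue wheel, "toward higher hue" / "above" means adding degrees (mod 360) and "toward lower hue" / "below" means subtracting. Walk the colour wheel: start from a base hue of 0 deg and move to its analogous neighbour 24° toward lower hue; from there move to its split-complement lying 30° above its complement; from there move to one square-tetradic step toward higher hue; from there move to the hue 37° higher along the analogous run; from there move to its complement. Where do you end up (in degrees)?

0 − 24 = -24 → -24 + 360 = 336°   (analog 24° ↓)
336 + 210 = 546 → 546 − 360 = 186°   (split-comp 30° ↑)
186 + 90 = 276°   (square ↑)
276 + 37 = 313°   (analog 37° ↑)
313 + 180 = 493 → 493 − 360 = 133°   (complement)

133°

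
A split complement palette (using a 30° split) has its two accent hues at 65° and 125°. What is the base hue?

275°

The accents sit 30° either side of the complement, so the complement is their short-arc midpoint on the wheel.
Short-arc midpoint of 65° and 125°: 95°.
Base is 180° from the complement: 95 − 180 = -85 → -85 + 360 = 275°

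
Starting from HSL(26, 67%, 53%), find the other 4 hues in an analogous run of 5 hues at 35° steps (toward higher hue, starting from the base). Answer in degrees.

Analogous hues sit every 35° along the wheel.
26 + 35 = 61°
26 + 70 = 96°
26 + 105 = 131°
26 + 140 = 166°

61°, 96°, 131°, and 166°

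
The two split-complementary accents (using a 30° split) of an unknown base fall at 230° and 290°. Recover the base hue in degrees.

The accents sit 30° either side of the complement, so the complement is their short-arc midpoint on the wheel.
Short-arc midpoint of 230° and 290°: 260°.
Base is 180° from the complement: 260 − 180 = 80°

80°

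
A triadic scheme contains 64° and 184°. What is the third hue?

304°

A triad spaces three hues 120° apart.
The full set is {64°, 184°, 304°}.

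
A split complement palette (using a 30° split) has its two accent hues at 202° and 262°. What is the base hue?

The accents sit 30° either side of the complement, so the complement is their short-arc midpoint on the wheel.
Short-arc midpoint of 202° and 262°: 232°.
Base is 180° from the complement: 232 − 180 = 52°

52°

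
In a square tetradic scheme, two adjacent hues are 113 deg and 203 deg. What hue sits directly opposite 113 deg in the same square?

A square tetradic scheme places four hues 90° apart; opposite corners are 180° apart.
113 + 180 = 293°

293°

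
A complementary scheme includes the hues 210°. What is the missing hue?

30°

The complement sits 180° across the wheel.
The full set through 210° is {30°, 210°}.
Given {210°}, the missing hue is 30°.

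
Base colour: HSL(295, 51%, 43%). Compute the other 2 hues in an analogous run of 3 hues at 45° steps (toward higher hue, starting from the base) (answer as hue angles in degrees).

340° and 25°

Analogous hues sit every 45° along the wheel.
295 + 45 = 340°
295 + 90 = 385 → 385 − 360 = 25°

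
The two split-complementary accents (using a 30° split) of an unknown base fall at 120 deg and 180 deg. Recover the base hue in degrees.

330°

The accents sit 30° either side of the complement, so the complement is their short-arc midpoint on the wheel.
Short-arc midpoint of 120° and 180°: 150°.
Base is 180° from the complement: 150 − 180 = -30 → -30 + 360 = 330°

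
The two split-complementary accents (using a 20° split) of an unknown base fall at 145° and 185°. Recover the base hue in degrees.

The accents sit 20° either side of the complement, so the complement is their short-arc midpoint on the wheel.
Short-arc midpoint of 145° and 185°: 165°.
Base is 180° from the complement: 165 − 180 = -15 → -15 + 360 = 345°

345°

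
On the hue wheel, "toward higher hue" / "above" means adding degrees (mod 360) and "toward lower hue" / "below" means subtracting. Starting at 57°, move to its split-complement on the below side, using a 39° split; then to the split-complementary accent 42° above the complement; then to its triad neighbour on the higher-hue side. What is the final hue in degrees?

57 + 141 = 198°   (split-comp 39° ↓)
198 + 222 = 420 → 420 − 360 = 60°   (split-comp 42° ↑)
60 + 120 = 180°   (triadic ↑)

180°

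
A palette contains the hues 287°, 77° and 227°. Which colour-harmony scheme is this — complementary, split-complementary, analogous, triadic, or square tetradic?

split-complementary

Sort the hues: 77°, 227°, 287°.
Successive gaps around the wheel: 150°, 60°, 150°.
Two 150° gaps and one 60° gap — a base hue opposite a pair of accents 30° either side of its complement — is the split-complementary pattern.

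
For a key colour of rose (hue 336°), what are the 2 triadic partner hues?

A triad places three hues 120° apart.
336 + 120 = 456 → 456 − 360 = 96°
336 + 240 = 576 → 576 − 360 = 216°

96° and 216°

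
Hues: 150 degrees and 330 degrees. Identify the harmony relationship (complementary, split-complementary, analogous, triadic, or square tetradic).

complementary

Sort the hues: 150°, 330°.
Successive gaps around the wheel: 180°, 180°.
Two hues 180° apart are complementary.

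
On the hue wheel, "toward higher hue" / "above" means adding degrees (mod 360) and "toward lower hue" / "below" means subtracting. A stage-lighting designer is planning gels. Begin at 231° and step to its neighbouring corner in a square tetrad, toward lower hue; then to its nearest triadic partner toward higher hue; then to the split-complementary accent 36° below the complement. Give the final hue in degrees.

−90° (square ↓): 231 − 90 = 141°
+120° (triadic ↑): 141 + 120 = 261°
+144° (split-comp 36° ↓): 261 + 144 = 405 → 405 − 360 = 45°

45°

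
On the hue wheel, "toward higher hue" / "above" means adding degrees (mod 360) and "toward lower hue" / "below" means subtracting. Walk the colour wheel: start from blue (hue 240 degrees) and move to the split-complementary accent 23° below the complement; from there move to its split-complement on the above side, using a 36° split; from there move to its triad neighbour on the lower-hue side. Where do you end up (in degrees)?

split-comp 23° ↓ +157°: 240 + 157 = 397 → 397 − 360 = 37°
split-comp 36° ↑ +216°: 37 + 216 = 253°
triadic ↓ −120°: 253 − 120 = 133°

133°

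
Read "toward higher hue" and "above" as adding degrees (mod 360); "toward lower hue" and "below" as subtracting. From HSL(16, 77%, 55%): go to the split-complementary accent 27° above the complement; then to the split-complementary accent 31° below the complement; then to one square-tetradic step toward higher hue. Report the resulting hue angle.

102°

+207° (split-comp 27° ↑): 16 + 207 = 223°
+149° (split-comp 31° ↓): 223 + 149 = 372 → 372 − 360 = 12°
+90° (square ↑): 12 + 90 = 102°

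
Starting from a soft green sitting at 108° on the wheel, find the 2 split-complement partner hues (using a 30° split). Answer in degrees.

Split-complementary hues sit 30° either side of the complement.
Complement of 108°: 108 + 180 = 288°
288 − 30 = 258°
288 + 30 = 318°

258° and 318°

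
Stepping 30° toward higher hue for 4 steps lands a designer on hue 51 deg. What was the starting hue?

291°

4 steps of 30° (toward higher hue) give a net shift of +120°.
Start = end − shift: 51 − 120 = -69 → -69 + 360 = 291°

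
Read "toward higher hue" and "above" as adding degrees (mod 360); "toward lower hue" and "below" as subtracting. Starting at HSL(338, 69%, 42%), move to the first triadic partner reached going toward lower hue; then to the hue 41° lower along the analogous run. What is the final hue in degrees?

177°

−120° (triadic ↓): 338 − 120 = 218°
−41° (analog 41° ↓): 218 − 41 = 177°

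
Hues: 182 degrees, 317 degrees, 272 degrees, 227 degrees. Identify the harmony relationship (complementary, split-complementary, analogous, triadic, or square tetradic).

Sort the hues: 182°, 227°, 272°, 317°.
Successive gaps around the wheel: 45°, 45°, 45°, 225°.
A run of hues at equal small steps (45°) with one large closing gap is an analogous group.

analogous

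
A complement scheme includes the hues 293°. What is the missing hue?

113°

The complement sits 180° across the wheel.
The full set through 293° is {113°, 293°}.
Given {293°}, the missing hue is 113°.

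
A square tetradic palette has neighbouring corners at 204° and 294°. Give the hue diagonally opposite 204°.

24°

A square tetradic scheme places four hues 90° apart; opposite corners are 180° apart.
204 + 180 = 384 → 384 − 360 = 24°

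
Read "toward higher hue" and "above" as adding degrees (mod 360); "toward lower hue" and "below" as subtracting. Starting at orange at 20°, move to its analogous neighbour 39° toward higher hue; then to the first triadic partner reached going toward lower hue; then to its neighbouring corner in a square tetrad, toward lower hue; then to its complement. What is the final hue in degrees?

29°

20 + 39 = 59°   (analog 39° ↑)
59 − 120 = -61 → -61 + 360 = 299°   (triadic ↓)
299 − 90 = 209°   (square ↓)
209 + 180 = 389 → 389 − 360 = 29°   (complement)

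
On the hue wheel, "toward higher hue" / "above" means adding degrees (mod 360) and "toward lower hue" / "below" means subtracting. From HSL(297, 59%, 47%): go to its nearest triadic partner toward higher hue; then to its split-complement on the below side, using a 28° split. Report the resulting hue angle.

297 + 120 = 417 → 417 − 360 = 57°   (triadic ↑)
57 + 152 = 209°   (split-comp 28° ↓)

209°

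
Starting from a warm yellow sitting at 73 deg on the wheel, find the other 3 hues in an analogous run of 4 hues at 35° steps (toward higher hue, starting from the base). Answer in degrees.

Analogous hues sit every 35° along the wheel.
73 + 35 = 108°
73 + 70 = 143°
73 + 105 = 178°

108°, 143°, 178°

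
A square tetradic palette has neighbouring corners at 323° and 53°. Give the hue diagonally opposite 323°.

A square tetradic scheme places four hues 90° apart; opposite corners are 180° apart.
323 + 180 = 503 → 503 − 360 = 143°

143°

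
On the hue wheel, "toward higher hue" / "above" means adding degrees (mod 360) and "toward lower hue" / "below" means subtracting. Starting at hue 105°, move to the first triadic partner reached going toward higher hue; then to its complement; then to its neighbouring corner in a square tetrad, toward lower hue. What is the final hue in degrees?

triadic ↑ +120°: 105 + 120 = 225°
complement +180°: 225 + 180 = 405 → 405 − 360 = 45°
square ↓ −90°: 45 − 90 = -45 → -45 + 360 = 315°

315°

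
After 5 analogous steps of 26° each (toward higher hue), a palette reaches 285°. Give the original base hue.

155°

5 steps of 26° (toward higher hue) give a net shift of +130°.
Start = end − shift: 285 − 130 = 155°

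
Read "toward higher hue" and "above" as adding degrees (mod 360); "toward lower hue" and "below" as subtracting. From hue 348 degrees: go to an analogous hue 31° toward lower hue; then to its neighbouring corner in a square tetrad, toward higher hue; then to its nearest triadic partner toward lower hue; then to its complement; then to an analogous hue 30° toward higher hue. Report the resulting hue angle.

analog 31° ↓ −31°: 348 − 31 = 317°
square ↑ +90°: 317 + 90 = 407 → 407 − 360 = 47°
triadic ↓ −120°: 47 − 120 = -73 → -73 + 360 = 287°
complement +180°: 287 + 180 = 467 → 467 − 360 = 107°
analog 30° ↑ +30°: 107 + 30 = 137°

137°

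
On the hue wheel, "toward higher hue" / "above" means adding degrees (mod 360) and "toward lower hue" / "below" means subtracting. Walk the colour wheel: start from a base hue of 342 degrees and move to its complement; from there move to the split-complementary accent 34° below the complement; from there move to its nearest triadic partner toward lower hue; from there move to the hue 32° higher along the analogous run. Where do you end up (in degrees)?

+180° (complement): 342 + 180 = 522 → 522 − 360 = 162°
+146° (split-comp 34° ↓): 162 + 146 = 308°
−120° (triadic ↓): 308 − 120 = 188°
+32° (analog 32° ↑): 188 + 32 = 220°

220°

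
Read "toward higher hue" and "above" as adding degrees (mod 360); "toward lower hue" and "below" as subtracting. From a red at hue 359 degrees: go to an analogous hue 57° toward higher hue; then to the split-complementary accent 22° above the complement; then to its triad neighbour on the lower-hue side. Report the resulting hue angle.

138°

analog 57° ↑ +57°: 359 + 57 = 416 → 416 − 360 = 56°
split-comp 22° ↑ +202°: 56 + 202 = 258°
triadic ↓ −120°: 258 − 120 = 138°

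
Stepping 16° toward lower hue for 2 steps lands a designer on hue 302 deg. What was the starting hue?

2 steps of 16° (toward lower hue) give a net shift of −32°.
Start = end − shift: 302 + 32 = 334°

334°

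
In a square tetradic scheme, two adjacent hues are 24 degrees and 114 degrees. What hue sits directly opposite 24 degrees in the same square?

A square tetradic scheme places four hues 90° apart; opposite corners are 180° apart.
24 + 180 = 204°

204°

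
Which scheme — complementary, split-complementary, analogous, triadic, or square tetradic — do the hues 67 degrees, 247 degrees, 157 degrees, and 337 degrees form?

square tetradic

Sort the hues: 67°, 157°, 247°, 337°.
Successive gaps around the wheel: 90°, 90°, 90°, 90°.
Four hues every 90° form a square tetradic scheme.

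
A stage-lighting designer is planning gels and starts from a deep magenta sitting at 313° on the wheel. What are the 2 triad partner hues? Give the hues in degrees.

A triad places three hues 120° apart.
313 + 120 = 433 → 433 − 360 = 73°
313 + 240 = 553 → 553 − 360 = 193°

73° and 193°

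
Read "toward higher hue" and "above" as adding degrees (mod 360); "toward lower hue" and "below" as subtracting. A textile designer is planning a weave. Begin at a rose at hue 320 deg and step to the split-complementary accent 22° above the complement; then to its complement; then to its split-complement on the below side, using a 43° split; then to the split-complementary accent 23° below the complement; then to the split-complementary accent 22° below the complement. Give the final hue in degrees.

320 + 202 = 522 → 522 − 360 = 162°   (split-comp 22° ↑)
162 + 180 = 342°   (complement)
342 + 137 = 479 → 479 − 360 = 119°   (split-comp 43° ↓)
119 + 157 = 276°   (split-comp 23° ↓)
276 + 158 = 434 → 434 − 360 = 74°   (split-comp 22° ↓)

74°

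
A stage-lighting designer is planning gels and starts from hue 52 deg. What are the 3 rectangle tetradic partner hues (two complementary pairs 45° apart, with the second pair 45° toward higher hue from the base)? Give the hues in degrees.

97°, 232° and 277°

A rectangular tetradic uses two complementary pairs 45° apart: offsets 0°, 45°, 180°, 225°.
52 + 45 = 97°
52 + 180 = 232°
52 + 225 = 277°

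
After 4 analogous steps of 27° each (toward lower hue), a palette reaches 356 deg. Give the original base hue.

104°

4 steps of 27° (toward lower hue) give a net shift of −108°.
Start = end − shift: 356 + 108 = 464 → 464 − 360 = 104°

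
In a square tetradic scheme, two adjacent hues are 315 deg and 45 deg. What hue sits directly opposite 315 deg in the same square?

A square tetradic scheme places four hues 90° apart; opposite corners are 180° apart.
315 + 180 = 495 → 495 − 360 = 135°

135°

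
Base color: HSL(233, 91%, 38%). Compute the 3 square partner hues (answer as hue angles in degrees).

323°, 53° and 143°

A square tetradic scheme places four hues every 90°.
233 + 90 = 323°
233 + 180 = 413 → 413 − 360 = 53°
233 + 270 = 503 → 503 − 360 = 143°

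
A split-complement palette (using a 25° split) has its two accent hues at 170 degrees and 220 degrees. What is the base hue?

15°

The accents sit 25° either side of the complement, so the complement is their short-arc midpoint on the wheel.
Short-arc midpoint of 170° and 220°: 195°.
Base is 180° from the complement: 195 − 180 = 15°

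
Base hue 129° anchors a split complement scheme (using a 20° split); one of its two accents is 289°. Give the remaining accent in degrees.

329°

Split-complementary hues sit 20° either side of the complement.
Complement of the base 129°: 129 + 180 = 309°
The given accent 289° is 20° one side of 309°; the other accent sits 20° the other side: 309 + 20 = 329°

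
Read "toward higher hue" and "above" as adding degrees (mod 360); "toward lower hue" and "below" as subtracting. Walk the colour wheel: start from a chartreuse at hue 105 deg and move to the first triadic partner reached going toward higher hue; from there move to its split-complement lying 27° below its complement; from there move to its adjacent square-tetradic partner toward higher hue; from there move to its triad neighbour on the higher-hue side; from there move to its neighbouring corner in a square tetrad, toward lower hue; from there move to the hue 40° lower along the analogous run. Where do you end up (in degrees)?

105 + 120 = 225°   (triadic ↑)
225 + 153 = 378 → 378 − 360 = 18°   (split-comp 27° ↓)
18 + 90 = 108°   (square ↑)
108 + 120 = 228°   (triadic ↑)
228 − 90 = 138°   (square ↓)
138 − 40 = 98°   (analog 40° ↓)

98°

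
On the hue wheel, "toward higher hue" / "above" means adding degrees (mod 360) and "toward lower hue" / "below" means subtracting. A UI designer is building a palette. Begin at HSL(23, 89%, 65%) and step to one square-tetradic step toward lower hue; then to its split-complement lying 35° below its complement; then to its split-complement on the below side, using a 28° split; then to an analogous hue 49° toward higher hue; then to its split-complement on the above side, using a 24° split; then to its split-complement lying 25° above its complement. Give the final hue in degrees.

23 − 90 = -67 → -67 + 360 = 293°   (square ↓)
293 + 145 = 438 → 438 − 360 = 78°   (split-comp 35° ↓)
78 + 152 = 230°   (split-comp 28° ↓)
230 + 49 = 279°   (analog 49° ↑)
279 + 204 = 483 → 483 − 360 = 123°   (split-comp 24° ↑)
123 + 205 = 328°   (split-comp 25° ↑)

328°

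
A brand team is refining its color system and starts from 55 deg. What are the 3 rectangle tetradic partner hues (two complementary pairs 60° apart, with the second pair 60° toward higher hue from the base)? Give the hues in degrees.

A rectangular tetradic uses two complementary pairs 60° apart: offsets 0°, 60°, 180°, 240°.
55 + 60 = 115°
55 + 180 = 235°
55 + 240 = 295°

115°, 235°, 295°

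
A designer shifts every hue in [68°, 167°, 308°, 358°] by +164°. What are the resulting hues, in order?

68 + 164 = 232°
167 + 164 = 331°
308 + 164 = 472 → 472 − 360 = 112°
358 + 164 = 522 → 522 − 360 = 162°

232°, 331°, 112°, 162°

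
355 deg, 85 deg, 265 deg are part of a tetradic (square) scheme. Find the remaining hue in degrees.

175°

A square tetradic scheme places four hues every 90°.
The full set through 85° is {85°, 175°, 265°, 355°}.
Given {85°, 265°, 355°}, the missing hue is 175°.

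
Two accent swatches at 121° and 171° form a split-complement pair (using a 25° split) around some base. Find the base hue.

326°

The accents sit 25° either side of the complement, so the complement is their short-arc midpoint on the wheel.
Short-arc midpoint of 121° and 171°: 146°.
Base is 180° from the complement: 146 − 180 = -34 → -34 + 360 = 326°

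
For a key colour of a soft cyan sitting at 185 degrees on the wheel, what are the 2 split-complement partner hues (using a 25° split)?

340° and 30°

Split-complementary hues sit 25° either side of the complement.
Complement of 185 degrees: 185 + 180 = 365 → 365 − 360 = 5°
5 − 25 = -20 → -20 + 360 = 340°
5 + 25 = 30°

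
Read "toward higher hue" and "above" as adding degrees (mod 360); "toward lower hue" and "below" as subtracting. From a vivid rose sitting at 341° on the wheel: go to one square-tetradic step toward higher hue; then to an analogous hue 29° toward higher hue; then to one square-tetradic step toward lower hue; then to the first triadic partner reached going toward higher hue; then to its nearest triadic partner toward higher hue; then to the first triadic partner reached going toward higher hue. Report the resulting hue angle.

10°

square ↑ +90°: 341 + 90 = 431 → 431 − 360 = 71°
analog 29° ↑ +29°: 71 + 29 = 100°
square ↓ −90°: 100 − 90 = 10°
triadic ↑ +120°: 10 + 120 = 130°
triadic ↑ +120°: 130 + 120 = 250°
triadic ↑ +120°: 250 + 120 = 370 → 370 − 360 = 10°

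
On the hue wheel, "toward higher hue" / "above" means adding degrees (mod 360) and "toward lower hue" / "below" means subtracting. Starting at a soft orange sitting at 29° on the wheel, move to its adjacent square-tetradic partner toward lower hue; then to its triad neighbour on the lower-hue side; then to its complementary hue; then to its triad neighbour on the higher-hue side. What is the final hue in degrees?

119°

square ↓ −90°: 29 − 90 = -61 → -61 + 360 = 299°
triadic ↓ −120°: 299 − 120 = 179°
complement +180°: 179 + 180 = 359°
triadic ↑ +120°: 359 + 120 = 479 → 479 − 360 = 119°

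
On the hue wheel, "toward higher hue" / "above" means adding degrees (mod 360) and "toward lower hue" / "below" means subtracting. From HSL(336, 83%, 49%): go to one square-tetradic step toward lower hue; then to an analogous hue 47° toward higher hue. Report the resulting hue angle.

293°

336 − 90 = 246°   (square ↓)
246 + 47 = 293°   (analog 47° ↑)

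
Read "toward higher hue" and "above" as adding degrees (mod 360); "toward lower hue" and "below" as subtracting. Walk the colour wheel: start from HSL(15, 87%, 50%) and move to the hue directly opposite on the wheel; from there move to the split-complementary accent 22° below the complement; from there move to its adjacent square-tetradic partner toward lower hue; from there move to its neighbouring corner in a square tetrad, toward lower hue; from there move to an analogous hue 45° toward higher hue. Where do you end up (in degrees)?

15 + 180 = 195°   (complement)
195 + 158 = 353°   (split-comp 22° ↓)
353 − 90 = 263°   (square ↓)
263 − 90 = 173°   (square ↓)
173 + 45 = 218°   (analog 45° ↑)

218°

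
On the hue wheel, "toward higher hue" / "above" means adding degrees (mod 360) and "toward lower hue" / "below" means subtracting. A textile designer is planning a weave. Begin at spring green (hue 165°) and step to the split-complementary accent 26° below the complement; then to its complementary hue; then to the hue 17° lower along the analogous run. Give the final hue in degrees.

122°

+154° (split-comp 26° ↓): 165 + 154 = 319°
+180° (complement): 319 + 180 = 499 → 499 − 360 = 139°
−17° (analog 17° ↓): 139 − 17 = 122°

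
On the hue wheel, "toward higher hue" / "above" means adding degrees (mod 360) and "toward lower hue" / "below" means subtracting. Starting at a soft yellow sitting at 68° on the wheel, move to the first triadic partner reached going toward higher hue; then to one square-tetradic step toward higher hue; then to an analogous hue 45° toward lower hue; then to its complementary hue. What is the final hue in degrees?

+120° (triadic ↑): 68 + 120 = 188°
+90° (square ↑): 188 + 90 = 278°
−45° (analog 45° ↓): 278 − 45 = 233°
+180° (complement): 233 + 180 = 413 → 413 − 360 = 53°

53°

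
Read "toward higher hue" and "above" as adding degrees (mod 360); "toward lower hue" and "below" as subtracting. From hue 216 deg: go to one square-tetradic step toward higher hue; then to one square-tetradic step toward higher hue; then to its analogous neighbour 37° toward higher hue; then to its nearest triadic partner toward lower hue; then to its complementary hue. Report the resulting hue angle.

133°

+90° (square ↑): 216 + 90 = 306°
+90° (square ↑): 306 + 90 = 396 → 396 − 360 = 36°
+37° (analog 37° ↑): 36 + 37 = 73°
−120° (triadic ↓): 73 − 120 = -47 → -47 + 360 = 313°
+180° (complement): 313 + 180 = 493 → 493 − 360 = 133°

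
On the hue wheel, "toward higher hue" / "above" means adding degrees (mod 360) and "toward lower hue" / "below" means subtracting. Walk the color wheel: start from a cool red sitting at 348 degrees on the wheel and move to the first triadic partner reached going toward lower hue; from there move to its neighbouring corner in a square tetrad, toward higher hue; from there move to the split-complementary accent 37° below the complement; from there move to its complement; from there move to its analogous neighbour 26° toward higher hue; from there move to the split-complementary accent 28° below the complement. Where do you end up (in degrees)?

triadic ↓ −120°: 348 − 120 = 228°
square ↑ +90°: 228 + 90 = 318°
split-comp 37° ↓ +143°: 318 + 143 = 461 → 461 − 360 = 101°
complement +180°: 101 + 180 = 281°
analog 26° ↑ +26°: 281 + 26 = 307°
split-comp 28° ↓ +152°: 307 + 152 = 459 → 459 − 360 = 99°

99°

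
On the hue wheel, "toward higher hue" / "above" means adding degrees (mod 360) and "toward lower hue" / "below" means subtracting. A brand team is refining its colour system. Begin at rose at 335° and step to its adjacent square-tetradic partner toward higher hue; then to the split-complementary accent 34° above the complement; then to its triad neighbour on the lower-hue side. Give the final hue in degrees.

square ↑ +90°: 335 + 90 = 425 → 425 − 360 = 65°
split-comp 34° ↑ +214°: 65 + 214 = 279°
triadic ↓ −120°: 279 − 120 = 159°

159°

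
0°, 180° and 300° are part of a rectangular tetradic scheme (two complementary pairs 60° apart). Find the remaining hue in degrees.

A rectangular tetradic uses two complementary pairs 60° apart: offsets 0°, 60°, 180°, 240°.
Among {0°, 180°, 300°}, 0° and 180° are a 180° pair.
The remaining hue 300° needs its own complement: 300 + 180 = 480 → 480 − 360 = 120°

120°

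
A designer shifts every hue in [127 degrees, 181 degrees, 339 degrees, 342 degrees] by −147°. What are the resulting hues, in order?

127 − 147 = -20 → -20 + 360 = 340°
181 − 147 = 34°
339 − 147 = 192°
342 − 147 = 195°

340°, 34°, 192°, 195°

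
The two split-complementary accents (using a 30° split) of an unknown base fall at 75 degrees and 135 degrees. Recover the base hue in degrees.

The accents sit 30° either side of the complement, so the complement is their short-arc midpoint on the wheel.
Short-arc midpoint of 75° and 135°: 105°.
Base is 180° from the complement: 105 − 180 = -75 → -75 + 360 = 285°

285°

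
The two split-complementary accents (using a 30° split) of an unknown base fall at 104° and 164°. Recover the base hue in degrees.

314°

The accents sit 30° either side of the complement, so the complement is their short-arc midpoint on the wheel.
Short-arc midpoint of 104° and 164°: 134°.
Base is 180° from the complement: 134 − 180 = -46 → -46 + 360 = 314°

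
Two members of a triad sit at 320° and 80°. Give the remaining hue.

200°

A triad spaces three hues 120° apart.
The full set is {80°, 200°, 320°}.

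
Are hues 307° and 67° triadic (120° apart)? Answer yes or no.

Angular distance: |307 − 67| = 240; shorter arc = 360 − 240 = 120°.
Triadic (120° apart) requires 120°.

yes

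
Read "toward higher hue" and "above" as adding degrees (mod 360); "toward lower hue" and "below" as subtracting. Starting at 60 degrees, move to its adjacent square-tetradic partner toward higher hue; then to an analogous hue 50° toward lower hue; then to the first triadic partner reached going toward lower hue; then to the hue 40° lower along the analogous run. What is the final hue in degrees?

300°

60 + 90 = 150°   (square ↑)
150 − 50 = 100°   (analog 50° ↓)
100 − 120 = -20 → -20 + 360 = 340°   (triadic ↓)
340 − 40 = 300°   (analog 40° ↓)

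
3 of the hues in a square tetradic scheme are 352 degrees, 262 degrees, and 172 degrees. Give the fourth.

82°

A square tetradic scheme places four hues every 90°.
The full set through 172° is {82°, 172°, 262°, 352°}.
Given {172°, 262°, 352°}, the missing hue is 82°.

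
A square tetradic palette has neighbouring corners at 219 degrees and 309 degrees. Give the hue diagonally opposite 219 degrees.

39°

A square tetradic scheme places four hues 90° apart; opposite corners are 180° apart.
219 + 180 = 399 → 399 − 360 = 39°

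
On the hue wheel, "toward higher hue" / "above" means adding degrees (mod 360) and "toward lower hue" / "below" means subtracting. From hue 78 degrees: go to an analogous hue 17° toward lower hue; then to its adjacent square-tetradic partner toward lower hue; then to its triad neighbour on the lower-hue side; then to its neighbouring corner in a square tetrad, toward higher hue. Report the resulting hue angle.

301°

analog 17° ↓ −17°: 78 − 17 = 61°
square ↓ −90°: 61 − 90 = -29 → -29 + 360 = 331°
triadic ↓ −120°: 331 − 120 = 211°
square ↑ +90°: 211 + 90 = 301°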